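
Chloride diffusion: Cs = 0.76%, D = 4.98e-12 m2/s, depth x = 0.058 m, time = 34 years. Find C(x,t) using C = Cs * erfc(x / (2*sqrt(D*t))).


t_seconds = 34 * 365.25 * 24 * 3600 = 1072958400.0 s
arg = 0.058 / (2 * sqrt(4.98e-12 * 1072958400.0))
= 0.3967
erfc(0.3967) = 0.5748
C = 0.76 * 0.5748 = 0.4368%

0.4368


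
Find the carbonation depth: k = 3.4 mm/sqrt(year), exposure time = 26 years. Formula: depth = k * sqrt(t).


depth = k * sqrt(t)
= 3.4 * sqrt(26)
= 17.34 mm

17.34


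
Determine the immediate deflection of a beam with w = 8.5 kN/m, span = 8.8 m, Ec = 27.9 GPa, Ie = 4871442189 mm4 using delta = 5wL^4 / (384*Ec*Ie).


Convert: L = 8.8 m = 8800 mm, Ec = 27.9 GPa = 27900 MPa
delta = 5 * 8.5 * 8800^4 / (384 * 27900 * 4871442189)
= 4.88 mm

4.88


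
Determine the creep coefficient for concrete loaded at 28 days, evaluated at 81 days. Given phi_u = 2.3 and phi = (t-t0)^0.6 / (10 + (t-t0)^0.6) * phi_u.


dt = 81 - 28 = 53
phi = 53^0.6 / (10 + 53^0.6) * 2.3
= 1.196

1.196


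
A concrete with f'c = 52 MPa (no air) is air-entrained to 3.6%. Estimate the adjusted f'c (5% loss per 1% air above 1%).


Strength loss = (3.6 - 1) * 5 = 13.0%
f'c = 52 * (1 - 13.0/100)
= 45.24 MPa

45.24


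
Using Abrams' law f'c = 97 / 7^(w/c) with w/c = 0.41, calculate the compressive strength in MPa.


f'c = 97 / 7^0.41
= 97 / 2.221
= 43.68 MPa

43.68


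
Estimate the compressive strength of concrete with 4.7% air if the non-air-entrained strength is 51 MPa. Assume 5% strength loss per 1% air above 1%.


Strength loss = (4.7 - 1) * 5 = 18.5%
f'c = 51 * (1 - 18.5/100)
= 41.56 MPa

41.56


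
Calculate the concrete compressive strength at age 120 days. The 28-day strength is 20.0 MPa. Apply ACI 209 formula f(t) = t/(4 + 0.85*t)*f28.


f(120) = 120 / (4 + 0.85 * 120) * 20.0
= 120 / 106.0 * 20.0
= 22.64 MPa

22.64


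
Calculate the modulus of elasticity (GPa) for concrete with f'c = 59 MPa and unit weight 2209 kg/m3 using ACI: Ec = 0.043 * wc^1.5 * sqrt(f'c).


Ec = 0.043 * 2209^1.5 * sqrt(59) / 1000
= 34.29 GPa

34.29


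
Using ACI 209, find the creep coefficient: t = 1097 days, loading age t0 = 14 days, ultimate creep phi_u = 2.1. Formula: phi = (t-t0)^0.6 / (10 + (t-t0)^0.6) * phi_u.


dt = 1097 - 14 = 1083
phi = 1083^0.6 / (10 + 1083^0.6) * 2.1
= 1.824

1.824


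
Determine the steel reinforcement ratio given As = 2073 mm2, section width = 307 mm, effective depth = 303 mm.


rho = As / (b * d)
= 2073 / (307 * 303)
= 0.0223

0.0223


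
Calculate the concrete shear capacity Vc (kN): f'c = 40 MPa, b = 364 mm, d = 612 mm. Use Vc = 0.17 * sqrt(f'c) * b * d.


Vc = 0.17 * sqrt(40) * 364 * 612 / 1000
= 239.51 kN

239.51


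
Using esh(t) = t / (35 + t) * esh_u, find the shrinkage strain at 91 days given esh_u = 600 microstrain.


esh(91) = 91 / (35 + 91) * 600
= 91 / 126 * 600
= 433.3 microstrain

433.3


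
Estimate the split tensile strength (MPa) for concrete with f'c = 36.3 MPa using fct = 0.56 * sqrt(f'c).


fct = 0.56 * sqrt(36.3)
= 0.56 * 6.025
= 3.374 MPa

3.374


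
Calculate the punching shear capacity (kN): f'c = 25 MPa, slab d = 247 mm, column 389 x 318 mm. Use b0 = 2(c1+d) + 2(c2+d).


b0 = 2*(389 + 247) + 2*(318 + 247) = 2402 mm
Vc = 0.33 * sqrt(25) * 2402 * 247 / 1000
= 978.94 kN

978.94


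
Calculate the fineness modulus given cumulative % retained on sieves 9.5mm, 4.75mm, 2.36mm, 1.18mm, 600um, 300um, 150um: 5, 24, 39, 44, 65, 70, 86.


FM = sum(cumulative % retained) / 100
= 333 / 100
= 3.33

3.33


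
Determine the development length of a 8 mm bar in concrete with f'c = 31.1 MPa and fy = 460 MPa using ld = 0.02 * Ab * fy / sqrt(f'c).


Ab = pi * 8^2 / 4 = 50.265 mm2
ld = 0.02 * 50.265 * 460 / sqrt(31.1)
= 82.9 mm

82.9


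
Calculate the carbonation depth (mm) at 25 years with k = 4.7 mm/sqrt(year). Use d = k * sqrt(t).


depth = k * sqrt(t)
= 4.7 * sqrt(25)
= 23.5 mm

23.5


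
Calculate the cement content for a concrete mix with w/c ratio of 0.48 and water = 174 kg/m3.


Cement = water / (w/c)
= 174 / 0.48
= 362.5 kg/m3

362.5


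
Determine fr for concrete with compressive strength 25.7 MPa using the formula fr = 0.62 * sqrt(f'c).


fr = 0.62 * sqrt(25.7)
= 3.143 MPa

3.143


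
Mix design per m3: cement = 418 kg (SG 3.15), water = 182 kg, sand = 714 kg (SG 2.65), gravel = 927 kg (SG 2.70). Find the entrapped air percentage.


Vol cement = 418 / (3.15 * 1000) = 0.132698 m3
Vol water = 182 / 1000 = 0.182 m3
Vol sand = 714 / (2.65 * 1000) = 0.269434 m3
Vol gravel = 927 / (2.70 * 1000) = 0.343333 m3
Total solid + water volume = 0.927466 m3
Air = (1 - 0.927466) * 100 = 7.25%

7.25


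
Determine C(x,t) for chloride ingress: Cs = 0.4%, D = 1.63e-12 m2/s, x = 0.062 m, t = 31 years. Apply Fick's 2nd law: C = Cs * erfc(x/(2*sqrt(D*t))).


t_seconds = 31 * 365.25 * 24 * 3600 = 978285600.0 s
arg = 0.062 / (2 * sqrt(1.63e-12 * 978285600.0))
= 0.7763
erfc(0.7763) = 0.2723
C = 0.4 * 0.2723 = 0.1089%

0.1089


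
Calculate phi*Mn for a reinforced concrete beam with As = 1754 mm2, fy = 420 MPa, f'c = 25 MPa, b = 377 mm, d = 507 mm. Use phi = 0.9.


a = As * fy / (0.85 * f'c * b)
= 1754 * 420 / (0.85 * 25 * 377)
= 91.9557 mm
Mn = As * fy * (d - a/2) / 10^6
= 339.6258 kN-m
phi*Mn = 0.9 * 339.6258 = 305.66 kN-m

305.66


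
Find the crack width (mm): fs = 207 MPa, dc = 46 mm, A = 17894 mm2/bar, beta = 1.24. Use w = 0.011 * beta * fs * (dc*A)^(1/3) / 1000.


w = 0.011 * beta * fs * (dc * A)^(1/3) / 1000
= 0.011 * 1.24 * 207 * (46 * 17894)^(1/3) / 1000
= 0.265 mm

0.265


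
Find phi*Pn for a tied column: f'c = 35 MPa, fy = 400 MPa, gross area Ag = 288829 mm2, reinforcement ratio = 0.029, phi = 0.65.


Ast = rho * Ag = 0.029 * 288829 = 8376.041 mm2
phi*Pn = 0.65 * 0.80 * (0.85 * 35 * (288829 - 8376.041) + 400 * 8376.041) / 1000
= 6080.82 kN

6080.82


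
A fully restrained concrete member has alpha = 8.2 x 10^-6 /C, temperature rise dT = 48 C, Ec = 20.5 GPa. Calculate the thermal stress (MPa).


sigma = alpha * dT * Ec
= 8.2e-6 * 48 * 20.5 * 1000
= 8.069 MPa

8.069


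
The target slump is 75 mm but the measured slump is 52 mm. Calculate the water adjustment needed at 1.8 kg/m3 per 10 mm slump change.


Difference = 75 - 52 = 23 mm
Water adjustment = 23 * 1.8 / 10 = 4.1 kg/m3

4.1


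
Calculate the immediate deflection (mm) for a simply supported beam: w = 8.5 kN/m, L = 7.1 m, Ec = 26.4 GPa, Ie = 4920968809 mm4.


Convert: L = 7.1 m = 7100 mm, Ec = 26.4 GPa = 26400 MPa
delta = 5 * 8.5 * 7100^4 / (384 * 26400 * 4920968809)
= 2.16 mm

2.16


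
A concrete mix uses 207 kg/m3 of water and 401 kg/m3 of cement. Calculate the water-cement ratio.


w/c = water / cement
w/c = 207 / 401 = 0.516

0.516


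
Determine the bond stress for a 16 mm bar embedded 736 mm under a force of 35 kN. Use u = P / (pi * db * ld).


u = P / (pi * db * ld)
= 35 * 1000 / (pi * 16 * 736)
= 0.946 MPa

0.946


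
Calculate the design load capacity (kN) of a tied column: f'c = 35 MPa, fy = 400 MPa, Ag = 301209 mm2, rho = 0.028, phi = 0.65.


Ast = rho * Ag = 0.028 * 301209 = 8433.852 mm2
phi*Pn = 0.65 * 0.80 * (0.85 * 35 * (301209 - 8433.852) + 400 * 8433.852) / 1000
= 6283.47 kN

6283.47


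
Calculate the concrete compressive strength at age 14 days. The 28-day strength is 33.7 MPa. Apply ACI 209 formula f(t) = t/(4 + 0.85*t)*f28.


f(14) = 14 / (4 + 0.85 * 14) * 33.7
= 14 / 15.9 * 33.7
= 29.67 MPa

29.67


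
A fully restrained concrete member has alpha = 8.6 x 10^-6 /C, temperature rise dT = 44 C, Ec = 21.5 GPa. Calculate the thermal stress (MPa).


sigma = alpha * dT * Ec
= 8.6e-6 * 44 * 21.5 * 1000
= 8.136 MPa

8.136


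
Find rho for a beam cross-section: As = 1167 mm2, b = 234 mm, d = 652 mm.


rho = As / (b * d)
= 1167 / (234 * 652)
= 0.0076

0.0076


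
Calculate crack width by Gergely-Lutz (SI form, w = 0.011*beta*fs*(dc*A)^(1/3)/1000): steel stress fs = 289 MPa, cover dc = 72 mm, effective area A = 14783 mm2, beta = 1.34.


w = 0.011 * beta * fs * (dc * A)^(1/3) / 1000
= 0.011 * 1.34 * 289 * (72 * 14783)^(1/3) / 1000
= 0.435 mm

0.435


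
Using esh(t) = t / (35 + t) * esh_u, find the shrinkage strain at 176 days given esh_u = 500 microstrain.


esh(176) = 176 / (35 + 176) * 500
= 176 / 211 * 500
= 417.1 microstrain

417.1


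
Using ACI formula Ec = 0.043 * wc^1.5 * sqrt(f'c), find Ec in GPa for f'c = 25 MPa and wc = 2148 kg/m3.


Ec = 0.043 * 2148^1.5 * sqrt(25) / 1000
= 21.4 GPa

21.4


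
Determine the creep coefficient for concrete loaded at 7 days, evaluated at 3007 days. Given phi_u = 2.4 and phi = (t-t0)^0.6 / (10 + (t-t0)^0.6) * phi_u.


dt = 3007 - 7 = 3000
phi = 3000^0.6 / (10 + 3000^0.6) * 2.4
= 2.218

2.218


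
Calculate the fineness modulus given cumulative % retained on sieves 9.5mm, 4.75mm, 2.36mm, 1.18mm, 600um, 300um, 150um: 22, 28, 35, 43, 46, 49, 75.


FM = sum(cumulative % retained) / 100
= 298 / 100
= 2.98

2.98


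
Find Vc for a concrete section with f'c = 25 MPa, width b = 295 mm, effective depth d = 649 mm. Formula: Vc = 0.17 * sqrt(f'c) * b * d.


Vc = 0.17 * sqrt(25) * 295 * 649 / 1000
= 162.74 kN

162.74


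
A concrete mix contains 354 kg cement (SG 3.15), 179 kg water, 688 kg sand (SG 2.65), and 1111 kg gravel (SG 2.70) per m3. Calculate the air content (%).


Vol cement = 354 / (3.15 * 1000) = 0.112381 m3
Vol water = 179 / 1000 = 0.179 m3
Vol sand = 688 / (2.65 * 1000) = 0.259623 m3
Vol gravel = 1111 / (2.70 * 1000) = 0.411481 m3
Total solid + water volume = 0.962485 m3
Air = (1 - 0.962485) * 100 = 3.75%

3.75


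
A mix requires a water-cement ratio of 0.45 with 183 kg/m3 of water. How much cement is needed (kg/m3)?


Cement = water / (w/c)
= 183 / 0.45
= 406.7 kg/m3

406.7


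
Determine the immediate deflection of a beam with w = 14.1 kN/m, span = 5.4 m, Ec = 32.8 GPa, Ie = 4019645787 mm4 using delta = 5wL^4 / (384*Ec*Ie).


Convert: L = 5.4 m = 5400 mm, Ec = 32.8 GPa = 32800 MPa
delta = 5 * 14.1 * 5400^4 / (384 * 32800 * 4019645787)
= 1.18 mm

1.18


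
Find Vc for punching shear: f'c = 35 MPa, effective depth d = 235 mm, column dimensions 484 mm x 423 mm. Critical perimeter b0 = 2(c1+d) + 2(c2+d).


b0 = 2*(484 + 235) + 2*(423 + 235) = 2754 mm
Vc = 0.33 * sqrt(35) * 2754 * 235 / 1000
= 1263.51 kN

1263.51


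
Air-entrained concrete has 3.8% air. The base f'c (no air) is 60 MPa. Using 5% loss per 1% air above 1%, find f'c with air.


Strength loss = (3.8 - 1) * 5 = 14.0%
f'c = 60 * (1 - 14.0/100)
= 51.6 MPa

51.6


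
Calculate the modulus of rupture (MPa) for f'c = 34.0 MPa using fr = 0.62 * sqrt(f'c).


fr = 0.62 * sqrt(34.0)
= 3.615 MPa

3.615


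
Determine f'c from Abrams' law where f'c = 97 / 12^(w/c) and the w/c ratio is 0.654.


f'c = 97 / 12^0.654
= 97 / 5.079
= 19.1 MPa

19.1


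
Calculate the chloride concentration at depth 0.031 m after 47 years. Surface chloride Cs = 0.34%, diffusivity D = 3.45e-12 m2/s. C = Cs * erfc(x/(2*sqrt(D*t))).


t_seconds = 47 * 365.25 * 24 * 3600 = 1483207200.0 s
arg = 0.031 / (2 * sqrt(3.45e-12 * 1483207200.0))
= 0.2167
erfc(0.2167) = 0.7593
C = 0.34 * 0.7593 = 0.2582%

0.2582


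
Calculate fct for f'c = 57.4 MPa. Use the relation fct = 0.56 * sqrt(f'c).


fct = 0.56 * sqrt(57.4)
= 0.56 * 7.576
= 4.243 MPa

4.243


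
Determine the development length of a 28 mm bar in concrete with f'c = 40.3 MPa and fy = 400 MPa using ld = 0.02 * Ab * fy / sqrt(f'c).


Ab = pi * 28^2 / 4 = 615.752 mm2
ld = 0.02 * 615.752 * 400 / sqrt(40.3)
= 776.0 mm

776.0


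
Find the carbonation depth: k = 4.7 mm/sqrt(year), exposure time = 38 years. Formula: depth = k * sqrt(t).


depth = k * sqrt(t)
= 4.7 * sqrt(38)
= 28.97 mm

28.97


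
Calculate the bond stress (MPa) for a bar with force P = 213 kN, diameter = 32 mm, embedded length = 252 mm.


u = P / (pi * db * ld)
= 213 * 1000 / (pi * 32 * 252)
= 8.408 MPa

8.408


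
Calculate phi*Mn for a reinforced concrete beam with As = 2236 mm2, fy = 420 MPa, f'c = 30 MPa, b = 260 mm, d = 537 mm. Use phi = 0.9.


a = As * fy / (0.85 * f'c * b)
= 2236 * 420 / (0.85 * 30 * 260)
= 141.6471 mm
Mn = As * fy * (d - a/2) / 10^6
= 437.7956 kN-m
phi*Mn = 0.9 * 437.7956 = 394.02 kN-m

394.02


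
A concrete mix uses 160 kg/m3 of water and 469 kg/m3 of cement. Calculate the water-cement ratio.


w/c = water / cement
w/c = 160 / 469 = 0.341

0.341


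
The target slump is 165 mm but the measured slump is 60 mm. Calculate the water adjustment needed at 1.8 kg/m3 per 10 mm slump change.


Difference = 165 - 60 = 105 mm
Water adjustment = 105 * 1.8 / 10 = 18.9 kg/m3

18.9


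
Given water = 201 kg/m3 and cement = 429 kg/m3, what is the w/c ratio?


w/c = water / cement
w/c = 201 / 429 = 0.469

0.469


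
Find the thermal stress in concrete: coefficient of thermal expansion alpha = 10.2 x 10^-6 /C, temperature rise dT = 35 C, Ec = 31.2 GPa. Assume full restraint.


sigma = alpha * dT * Ec
= 10.2e-6 * 35 * 31.2 * 1000
= 11.138 MPa

11.138


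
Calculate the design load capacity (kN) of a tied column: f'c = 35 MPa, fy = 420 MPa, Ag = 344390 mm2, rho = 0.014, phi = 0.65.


Ast = rho * Ag = 0.014 * 344390 = 4821.46 mm2
phi*Pn = 0.65 * 0.80 * (0.85 * 35 * (344390 - 4821.46) + 420 * 4821.46) / 1000
= 6306.13 kN

6306.13


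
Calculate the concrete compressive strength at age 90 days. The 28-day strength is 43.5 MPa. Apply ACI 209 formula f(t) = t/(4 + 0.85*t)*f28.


f(90) = 90 / (4 + 0.85 * 90) * 43.5
= 90 / 80.5 * 43.5
= 48.63 MPa

48.63


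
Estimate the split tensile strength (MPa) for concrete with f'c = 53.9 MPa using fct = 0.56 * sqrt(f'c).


fct = 0.56 * sqrt(53.9)
= 0.56 * 7.342
= 4.111 MPa

4.111


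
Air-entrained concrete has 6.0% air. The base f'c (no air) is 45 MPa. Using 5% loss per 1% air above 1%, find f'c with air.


Strength loss = (6.0 - 1) * 5 = 25.0%
f'c = 45 * (1 - 25.0/100)
= 33.75 MPa

33.75


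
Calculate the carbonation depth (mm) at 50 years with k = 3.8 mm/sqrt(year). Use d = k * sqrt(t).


depth = k * sqrt(t)
= 3.8 * sqrt(50)
= 26.87 mm

26.87


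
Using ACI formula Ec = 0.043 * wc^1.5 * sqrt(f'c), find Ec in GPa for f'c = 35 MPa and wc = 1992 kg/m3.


Ec = 0.043 * 1992^1.5 * sqrt(35) / 1000
= 22.62 GPa

22.62


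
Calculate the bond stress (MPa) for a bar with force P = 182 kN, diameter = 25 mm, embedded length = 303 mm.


u = P / (pi * db * ld)
= 182 * 1000 / (pi * 25 * 303)
= 7.648 MPa

7.648


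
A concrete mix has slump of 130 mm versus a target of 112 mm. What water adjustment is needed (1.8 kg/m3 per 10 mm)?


Difference = 112 - 130 = -18 mm
Water adjustment = -18 * 1.8 / 10 = -3.2 kg/m3

-3.2


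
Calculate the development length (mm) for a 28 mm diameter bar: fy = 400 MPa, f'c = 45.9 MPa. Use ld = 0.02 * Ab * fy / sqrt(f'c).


Ab = pi * 28^2 / 4 = 615.752 mm2
ld = 0.02 * 615.752 * 400 / sqrt(45.9)
= 727.1 mm

727.1


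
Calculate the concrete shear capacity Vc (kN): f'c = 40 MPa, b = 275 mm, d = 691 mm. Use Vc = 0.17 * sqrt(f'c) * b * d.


Vc = 0.17 * sqrt(40) * 275 * 691 / 1000
= 204.31 kN

204.31


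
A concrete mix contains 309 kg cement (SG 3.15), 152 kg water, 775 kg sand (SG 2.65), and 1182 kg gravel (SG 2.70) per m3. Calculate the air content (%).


Vol cement = 309 / (3.15 * 1000) = 0.098095 m3
Vol water = 152 / 1000 = 0.152 m3
Vol sand = 775 / (2.65 * 1000) = 0.292453 m3
Vol gravel = 1182 / (2.70 * 1000) = 0.437778 m3
Total solid + water volume = 0.980326 m3
Air = (1 - 0.980326) * 100 = 1.97%

1.97


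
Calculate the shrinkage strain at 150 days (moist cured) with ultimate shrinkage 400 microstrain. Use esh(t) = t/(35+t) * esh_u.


esh(150) = 150 / (35 + 150) * 400
= 150 / 185 * 400
= 324.3 microstrain

324.3


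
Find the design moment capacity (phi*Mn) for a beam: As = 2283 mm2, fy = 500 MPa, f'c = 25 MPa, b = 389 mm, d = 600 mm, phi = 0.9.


a = As * fy / (0.85 * f'c * b)
= 2283 * 500 / (0.85 * 25 * 389)
= 138.0916 mm
Mn = As * fy * (d - a/2) / 10^6
= 606.0842 kN-m
phi*Mn = 0.9 * 606.0842 = 545.48 kN-m

545.48


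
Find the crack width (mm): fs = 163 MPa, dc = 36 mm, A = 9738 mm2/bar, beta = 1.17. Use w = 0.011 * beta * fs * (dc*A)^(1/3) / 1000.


w = 0.011 * beta * fs * (dc * A)^(1/3) / 1000
= 0.011 * 1.17 * 163 * (36 * 9738)^(1/3) / 1000
= 0.148 mm

0.148


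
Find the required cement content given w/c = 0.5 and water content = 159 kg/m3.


Cement = water / (w/c)
= 159 / 0.5
= 318.0 kg/m3

318.0


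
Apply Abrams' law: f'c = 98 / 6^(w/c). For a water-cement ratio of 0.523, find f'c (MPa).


f'c = 98 / 6^0.523
= 98 / 2.553
= 38.39 MPa

38.39


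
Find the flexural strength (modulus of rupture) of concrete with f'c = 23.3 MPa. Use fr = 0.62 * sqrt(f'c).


fr = 0.62 * sqrt(23.3)
= 2.993 MPa

2.993


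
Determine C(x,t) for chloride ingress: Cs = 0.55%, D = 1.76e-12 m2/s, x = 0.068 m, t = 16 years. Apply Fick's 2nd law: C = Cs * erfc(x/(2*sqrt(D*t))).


t_seconds = 16 * 365.25 * 24 * 3600 = 504921600.0 s
arg = 0.068 / (2 * sqrt(1.76e-12 * 504921600.0))
= 1.1405
erfc(1.1405) = 0.1068
C = 0.55 * 0.1068 = 0.0587%

0.0587


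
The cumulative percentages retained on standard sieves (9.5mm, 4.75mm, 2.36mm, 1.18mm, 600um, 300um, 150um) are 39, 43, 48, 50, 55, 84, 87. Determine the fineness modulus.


FM = sum(cumulative % retained) / 100
= 406 / 100
= 4.06

4.06


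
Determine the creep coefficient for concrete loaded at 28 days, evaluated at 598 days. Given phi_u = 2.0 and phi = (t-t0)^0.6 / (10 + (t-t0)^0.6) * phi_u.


dt = 598 - 28 = 570
phi = 570^0.6 / (10 + 570^0.6) * 2.0
= 1.637

1.637


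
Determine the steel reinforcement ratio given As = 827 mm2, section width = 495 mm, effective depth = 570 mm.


rho = As / (b * d)
= 827 / (495 * 570)
= 0.0029

0.0029


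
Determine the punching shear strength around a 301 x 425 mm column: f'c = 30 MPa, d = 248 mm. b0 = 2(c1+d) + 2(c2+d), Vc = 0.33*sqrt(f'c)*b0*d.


b0 = 2*(301 + 248) + 2*(425 + 248) = 2444 mm
Vc = 0.33 * sqrt(30) * 2444 * 248 / 1000
= 1095.54 kN

1095.54


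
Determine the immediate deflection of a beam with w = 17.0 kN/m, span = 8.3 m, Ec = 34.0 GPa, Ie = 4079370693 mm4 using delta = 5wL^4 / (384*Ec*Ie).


Convert: L = 8.3 m = 8300 mm, Ec = 34.0 GPa = 34000 MPa
delta = 5 * 17.0 * 8300^4 / (384 * 34000 * 4079370693)
= 7.57 mm

7.57


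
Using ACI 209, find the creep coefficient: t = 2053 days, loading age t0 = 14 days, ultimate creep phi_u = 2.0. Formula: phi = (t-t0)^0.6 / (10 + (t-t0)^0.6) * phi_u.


dt = 2053 - 14 = 2039
phi = 2039^0.6 / (10 + 2039^0.6) * 2.0
= 1.813

1.813


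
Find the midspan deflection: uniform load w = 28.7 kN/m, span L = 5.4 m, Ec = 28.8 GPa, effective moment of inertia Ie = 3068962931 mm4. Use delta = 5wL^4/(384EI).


Convert: L = 5.4 m = 5400 mm, Ec = 28.8 GPa = 28800 MPa
delta = 5 * 28.7 * 5400^4 / (384 * 28800 * 3068962931)
= 3.6 mm

3.6


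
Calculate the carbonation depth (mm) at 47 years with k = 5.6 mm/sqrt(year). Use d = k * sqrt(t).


depth = k * sqrt(t)
= 5.6 * sqrt(47)
= 38.39 mm

38.39


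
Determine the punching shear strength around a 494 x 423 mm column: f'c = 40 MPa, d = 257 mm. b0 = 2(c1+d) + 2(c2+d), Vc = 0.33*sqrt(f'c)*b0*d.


b0 = 2*(494 + 257) + 2*(423 + 257) = 2862 mm
Vc = 0.33 * sqrt(40) * 2862 * 257 / 1000
= 1535.14 kN

1535.14


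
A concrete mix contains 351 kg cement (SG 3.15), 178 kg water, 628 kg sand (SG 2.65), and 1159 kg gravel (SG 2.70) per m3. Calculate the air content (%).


Vol cement = 351 / (3.15 * 1000) = 0.111429 m3
Vol water = 178 / 1000 = 0.178 m3
Vol sand = 628 / (2.65 * 1000) = 0.236981 m3
Vol gravel = 1159 / (2.70 * 1000) = 0.429259 m3
Total solid + water volume = 0.955669 m3
Air = (1 - 0.955669) * 100 = 4.43%

4.43


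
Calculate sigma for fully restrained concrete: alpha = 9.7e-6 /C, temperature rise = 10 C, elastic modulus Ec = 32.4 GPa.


sigma = alpha * dT * Ec
= 9.7e-6 * 10 * 32.4 * 1000
= 3.143 MPa

3.143


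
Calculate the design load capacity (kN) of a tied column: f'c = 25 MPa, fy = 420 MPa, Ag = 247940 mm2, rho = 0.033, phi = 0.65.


Ast = rho * Ag = 0.033 * 247940 = 8182.02 mm2
phi*Pn = 0.65 * 0.80 * (0.85 * 25 * (247940 - 8182.02) + 420 * 8182.02) / 1000
= 4436.28 kN

4436.28


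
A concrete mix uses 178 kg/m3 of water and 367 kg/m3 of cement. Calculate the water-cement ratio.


w/c = water / cement
w/c = 178 / 367 = 0.485

0.485


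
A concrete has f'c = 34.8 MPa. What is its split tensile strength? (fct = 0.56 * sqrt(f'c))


fct = 0.56 * sqrt(34.8)
= 0.56 * 5.899
= 3.304 MPa

3.304


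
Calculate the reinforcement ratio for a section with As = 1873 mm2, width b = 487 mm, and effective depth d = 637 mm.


rho = As / (b * d)
= 1873 / (487 * 637)
= 0.006

0.006


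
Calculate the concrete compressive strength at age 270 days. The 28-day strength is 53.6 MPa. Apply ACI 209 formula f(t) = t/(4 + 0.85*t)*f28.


f(270) = 270 / (4 + 0.85 * 270) * 53.6
= 270 / 233.5 * 53.6
= 61.98 MPa

61.98


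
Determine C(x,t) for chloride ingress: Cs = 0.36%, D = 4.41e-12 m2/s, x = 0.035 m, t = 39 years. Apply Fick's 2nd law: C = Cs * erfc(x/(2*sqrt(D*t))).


t_seconds = 39 * 365.25 * 24 * 3600 = 1230746400.0 s
arg = 0.035 / (2 * sqrt(4.41e-12 * 1230746400.0))
= 0.2375
erfc(0.2375) = 0.7369
C = 0.36 * 0.7369 = 0.2653%

0.2653


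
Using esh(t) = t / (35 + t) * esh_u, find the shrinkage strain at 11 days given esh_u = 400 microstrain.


esh(11) = 11 / (35 + 11) * 400
= 11 / 46 * 400
= 95.7 microstrain

95.7


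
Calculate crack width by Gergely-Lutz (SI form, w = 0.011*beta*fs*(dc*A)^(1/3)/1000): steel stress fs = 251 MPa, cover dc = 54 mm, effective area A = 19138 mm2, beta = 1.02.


w = 0.011 * beta * fs * (dc * A)^(1/3) / 1000
= 0.011 * 1.02 * 251 * (54 * 19138)^(1/3) / 1000
= 0.285 mm

0.285


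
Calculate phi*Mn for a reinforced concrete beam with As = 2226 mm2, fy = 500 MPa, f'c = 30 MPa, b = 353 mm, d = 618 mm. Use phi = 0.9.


a = As * fy / (0.85 * f'c * b)
= 2226 * 500 / (0.85 * 30 * 353)
= 123.6461 mm
Mn = As * fy * (d - a/2) / 10^6
= 619.025 kN-m
phi*Mn = 0.9 * 619.025 = 557.12 kN-m

557.12


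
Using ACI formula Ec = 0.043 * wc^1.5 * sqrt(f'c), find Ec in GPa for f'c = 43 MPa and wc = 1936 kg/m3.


Ec = 0.043 * 1936^1.5 * sqrt(43) / 1000
= 24.02 GPa

24.02


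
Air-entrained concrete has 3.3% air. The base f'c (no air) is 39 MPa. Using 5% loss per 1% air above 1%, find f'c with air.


Strength loss = (3.3 - 1) * 5 = 11.5%
f'c = 39 * (1 - 11.5/100)
= 34.52 MPa

34.52


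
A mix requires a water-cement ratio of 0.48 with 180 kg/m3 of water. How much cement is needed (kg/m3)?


Cement = water / (w/c)
= 180 / 0.48
= 375.0 kg/m3

375.0


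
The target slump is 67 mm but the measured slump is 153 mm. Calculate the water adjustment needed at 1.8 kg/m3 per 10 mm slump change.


Difference = 67 - 153 = -86 mm
Water adjustment = -86 * 1.8 / 10 = -15.5 kg/m3

-15.5


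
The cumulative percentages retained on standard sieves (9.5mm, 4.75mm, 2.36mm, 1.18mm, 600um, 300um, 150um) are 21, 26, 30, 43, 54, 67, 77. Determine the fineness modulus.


FM = sum(cumulative % retained) / 100
= 318 / 100
= 3.18

3.18


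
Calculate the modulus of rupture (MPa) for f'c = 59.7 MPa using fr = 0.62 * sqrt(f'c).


fr = 0.62 * sqrt(59.7)
= 4.79 MPa

4.79


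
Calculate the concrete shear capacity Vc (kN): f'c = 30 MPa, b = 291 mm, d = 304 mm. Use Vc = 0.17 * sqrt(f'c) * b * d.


Vc = 0.17 * sqrt(30) * 291 * 304 / 1000
= 82.37 kN

82.37


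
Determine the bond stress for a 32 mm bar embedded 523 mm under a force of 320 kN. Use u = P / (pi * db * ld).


u = P / (pi * db * ld)
= 320 * 1000 / (pi * 32 * 523)
= 6.086 MPa

6.086


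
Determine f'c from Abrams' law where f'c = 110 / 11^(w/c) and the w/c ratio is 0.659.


f'c = 110 / 11^0.659
= 110 / 4.856
= 22.65 MPa

22.65


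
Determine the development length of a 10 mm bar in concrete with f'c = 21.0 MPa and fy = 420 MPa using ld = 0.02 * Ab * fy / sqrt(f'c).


Ab = pi * 10^2 / 4 = 78.54 mm2
ld = 0.02 * 78.54 * 420 / sqrt(21.0)
= 144.0 mm

144.0


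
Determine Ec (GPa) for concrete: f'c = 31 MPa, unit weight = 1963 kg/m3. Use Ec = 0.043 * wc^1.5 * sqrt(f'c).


Ec = 0.043 * 1963^1.5 * sqrt(31) / 1000
= 20.82 GPa

20.82


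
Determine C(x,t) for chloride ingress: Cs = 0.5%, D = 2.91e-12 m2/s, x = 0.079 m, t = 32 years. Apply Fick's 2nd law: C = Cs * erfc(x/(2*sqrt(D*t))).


t_seconds = 32 * 365.25 * 24 * 3600 = 1009843200.0 s
arg = 0.079 / (2 * sqrt(2.91e-12 * 1009843200.0))
= 0.7287
erfc(0.7287) = 0.3028
C = 0.5 * 0.3028 = 0.1514%

0.1514


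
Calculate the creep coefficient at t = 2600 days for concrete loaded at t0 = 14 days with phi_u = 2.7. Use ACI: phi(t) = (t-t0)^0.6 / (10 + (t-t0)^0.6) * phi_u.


dt = 2600 - 14 = 2586
phi = 2586^0.6 / (10 + 2586^0.6) * 2.7
= 2.478

2.478


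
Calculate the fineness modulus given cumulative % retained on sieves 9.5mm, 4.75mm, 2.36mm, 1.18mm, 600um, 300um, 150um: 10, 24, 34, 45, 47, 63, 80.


FM = sum(cumulative % retained) / 100
= 303 / 100
= 3.03

3.03


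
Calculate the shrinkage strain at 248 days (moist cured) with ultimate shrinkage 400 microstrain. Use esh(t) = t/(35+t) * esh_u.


esh(248) = 248 / (35 + 248) * 400
= 248 / 283 * 400
= 350.5 microstrain

350.5


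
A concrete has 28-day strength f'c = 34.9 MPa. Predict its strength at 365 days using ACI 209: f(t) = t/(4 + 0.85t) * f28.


f(365) = 365 / (4 + 0.85 * 365) * 34.9
= 365 / 314.25 * 34.9
= 40.54 MPa

40.54


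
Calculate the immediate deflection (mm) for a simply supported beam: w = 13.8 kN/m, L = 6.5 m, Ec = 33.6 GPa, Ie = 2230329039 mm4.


Convert: L = 6.5 m = 6500 mm, Ec = 33.6 GPa = 33600 MPa
delta = 5 * 13.8 * 6500^4 / (384 * 33600 * 2230329039)
= 4.28 mm

4.28


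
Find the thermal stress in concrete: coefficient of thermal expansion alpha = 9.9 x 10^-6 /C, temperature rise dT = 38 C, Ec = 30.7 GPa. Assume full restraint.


sigma = alpha * dT * Ec
= 9.9e-6 * 38 * 30.7 * 1000
= 11.549 MPa

11.549


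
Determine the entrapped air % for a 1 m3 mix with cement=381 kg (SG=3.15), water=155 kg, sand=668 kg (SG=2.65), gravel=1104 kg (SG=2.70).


Vol cement = 381 / (3.15 * 1000) = 0.120952 m3
Vol water = 155 / 1000 = 0.155 m3
Vol sand = 668 / (2.65 * 1000) = 0.252075 m3
Vol gravel = 1104 / (2.70 * 1000) = 0.408889 m3
Total solid + water volume = 0.936917 m3
Air = (1 - 0.936917) * 100 = 6.31%

6.31


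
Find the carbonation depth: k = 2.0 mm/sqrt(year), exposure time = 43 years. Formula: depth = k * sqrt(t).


depth = k * sqrt(t)
= 2.0 * sqrt(43)
= 13.11 mm

13.11


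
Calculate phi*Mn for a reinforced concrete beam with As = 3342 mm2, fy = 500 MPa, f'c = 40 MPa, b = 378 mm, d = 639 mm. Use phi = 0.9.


a = As * fy / (0.85 * f'c * b)
= 3342 * 500 / (0.85 * 40 * 378)
= 130.0187 mm
Mn = As * fy * (d - a/2) / 10^6
= 959.1384 kN-m
phi*Mn = 0.9 * 959.1384 = 863.22 kN-m

863.22


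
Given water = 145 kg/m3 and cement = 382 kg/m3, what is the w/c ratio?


w/c = water / cement
w/c = 145 / 382 = 0.38

0.38


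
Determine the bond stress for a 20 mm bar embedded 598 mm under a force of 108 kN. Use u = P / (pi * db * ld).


u = P / (pi * db * ld)
= 108 * 1000 / (pi * 20 * 598)
= 2.874 MPa

2.874


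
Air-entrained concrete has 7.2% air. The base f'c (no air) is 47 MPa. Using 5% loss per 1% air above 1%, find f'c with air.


Strength loss = (7.2 - 1) * 5 = 31.0%
f'c = 47 * (1 - 31.0/100)
= 32.43 MPa

32.43


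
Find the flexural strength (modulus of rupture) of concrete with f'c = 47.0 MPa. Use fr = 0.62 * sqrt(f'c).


fr = 0.62 * sqrt(47.0)
= 4.251 MPa

4.251


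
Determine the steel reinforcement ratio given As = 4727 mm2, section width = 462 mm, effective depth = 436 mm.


rho = As / (b * d)
= 4727 / (462 * 436)
= 0.0235

0.0235


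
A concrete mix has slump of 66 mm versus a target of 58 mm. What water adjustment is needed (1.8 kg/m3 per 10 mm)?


Difference = 58 - 66 = -8 mm
Water adjustment = -8 * 1.8 / 10 = -1.4 kg/m3

-1.4


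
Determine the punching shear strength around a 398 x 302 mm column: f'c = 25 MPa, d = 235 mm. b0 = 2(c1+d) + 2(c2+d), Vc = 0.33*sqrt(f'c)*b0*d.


b0 = 2*(398 + 235) + 2*(302 + 235) = 2340 mm
Vc = 0.33 * sqrt(25) * 2340 * 235 / 1000
= 907.34 kN

907.34


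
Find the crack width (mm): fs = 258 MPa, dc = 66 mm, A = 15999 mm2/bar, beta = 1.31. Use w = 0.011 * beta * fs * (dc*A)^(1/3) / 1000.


w = 0.011 * beta * fs * (dc * A)^(1/3) / 1000
= 0.011 * 1.31 * 258 * (66 * 15999)^(1/3) / 1000
= 0.379 mm

0.379


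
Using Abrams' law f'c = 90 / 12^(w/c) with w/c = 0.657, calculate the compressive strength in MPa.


f'c = 90 / 12^0.657
= 90 / 5.117
= 17.59 MPa

17.59


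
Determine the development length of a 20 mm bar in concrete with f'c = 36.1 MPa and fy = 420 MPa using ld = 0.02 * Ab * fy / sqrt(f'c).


Ab = pi * 20^2 / 4 = 314.159 mm2
ld = 0.02 * 314.159 * 420 / sqrt(36.1)
= 439.2 mm

439.2


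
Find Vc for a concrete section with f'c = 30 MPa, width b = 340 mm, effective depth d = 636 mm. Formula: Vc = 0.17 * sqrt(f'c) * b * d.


Vc = 0.17 * sqrt(30) * 340 * 636 / 1000
= 201.35 kN

201.35


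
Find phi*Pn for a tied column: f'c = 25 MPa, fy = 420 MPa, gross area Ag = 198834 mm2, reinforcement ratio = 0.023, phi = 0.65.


Ast = rho * Ag = 0.023 * 198834 = 4573.182 mm2
phi*Pn = 0.65 * 0.80 * (0.85 * 25 * (198834 - 4573.182) + 420 * 4573.182) / 1000
= 3145.36 kN

3145.36


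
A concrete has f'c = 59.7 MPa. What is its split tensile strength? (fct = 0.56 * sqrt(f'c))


fct = 0.56 * sqrt(59.7)
= 0.56 * 7.727
= 4.327 MPa

4.327


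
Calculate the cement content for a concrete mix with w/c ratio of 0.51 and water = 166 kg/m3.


Cement = water / (w/c)
= 166 / 0.51
= 325.5 kg/m3

325.5


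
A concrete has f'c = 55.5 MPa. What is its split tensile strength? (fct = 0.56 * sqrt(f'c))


fct = 0.56 * sqrt(55.5)
= 0.56 * 7.45
= 4.172 MPa

4.172


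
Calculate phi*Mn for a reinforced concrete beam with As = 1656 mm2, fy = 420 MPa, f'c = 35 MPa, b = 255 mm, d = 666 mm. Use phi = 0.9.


a = As * fy / (0.85 * f'c * b)
= 1656 * 420 / (0.85 * 35 * 255)
= 91.6817 mm
Mn = As * fy * (d - a/2) / 10^6
= 431.3331 kN-m
phi*Mn = 0.9 * 431.3331 = 388.2 kN-m

388.2


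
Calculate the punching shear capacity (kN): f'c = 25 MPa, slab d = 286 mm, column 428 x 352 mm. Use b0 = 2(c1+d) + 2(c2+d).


b0 = 2*(428 + 286) + 2*(352 + 286) = 2704 mm
Vc = 0.33 * sqrt(25) * 2704 * 286 / 1000
= 1276.02 kN

1276.02


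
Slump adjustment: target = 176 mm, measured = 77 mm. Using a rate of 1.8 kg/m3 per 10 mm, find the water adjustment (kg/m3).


Difference = 176 - 77 = 99 mm
Water adjustment = 99 * 1.8 / 10 = 17.8 kg/m3

17.8


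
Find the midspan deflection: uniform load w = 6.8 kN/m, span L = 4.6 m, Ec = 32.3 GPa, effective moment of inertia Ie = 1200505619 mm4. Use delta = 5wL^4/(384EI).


Convert: L = 4.6 m = 4600 mm, Ec = 32.3 GPa = 32300 MPa
delta = 5 * 6.8 * 4600^4 / (384 * 32300 * 1200505619)
= 1.02 mm

1.02


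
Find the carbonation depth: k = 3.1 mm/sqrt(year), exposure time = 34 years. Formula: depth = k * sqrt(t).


depth = k * sqrt(t)
= 3.1 * sqrt(34)
= 18.08 mm

18.08


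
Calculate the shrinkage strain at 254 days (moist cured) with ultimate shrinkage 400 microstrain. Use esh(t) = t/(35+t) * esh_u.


esh(254) = 254 / (35 + 254) * 400
= 254 / 289 * 400
= 351.6 microstrain

351.6


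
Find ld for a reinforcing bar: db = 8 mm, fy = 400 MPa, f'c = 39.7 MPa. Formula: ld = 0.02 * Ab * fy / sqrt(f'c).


Ab = pi * 8^2 / 4 = 50.265 mm2
ld = 0.02 * 50.265 * 400 / sqrt(39.7)
= 63.8 mm

63.8


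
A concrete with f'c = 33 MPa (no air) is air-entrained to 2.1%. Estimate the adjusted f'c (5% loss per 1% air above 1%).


Strength loss = (2.1 - 1) * 5 = 5.5%
f'c = 33 * (1 - 5.5/100)
= 31.18 MPa

31.18


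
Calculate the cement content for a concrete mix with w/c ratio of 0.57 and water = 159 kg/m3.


Cement = water / (w/c)
= 159 / 0.57
= 278.9 kg/m3

278.9


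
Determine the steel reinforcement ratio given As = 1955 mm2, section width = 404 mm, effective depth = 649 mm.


rho = As / (b * d)
= 1955 / (404 * 649)
= 0.0075

0.0075


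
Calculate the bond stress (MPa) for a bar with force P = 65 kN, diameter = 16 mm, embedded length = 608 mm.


u = P / (pi * db * ld)
= 65 * 1000 / (pi * 16 * 608)
= 2.127 MPa

2.127


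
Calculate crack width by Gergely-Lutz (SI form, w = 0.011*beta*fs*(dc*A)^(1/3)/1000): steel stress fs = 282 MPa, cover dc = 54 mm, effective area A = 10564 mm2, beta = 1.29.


w = 0.011 * beta * fs * (dc * A)^(1/3) / 1000
= 0.011 * 1.29 * 282 * (54 * 10564)^(1/3) / 1000
= 0.332 mm

0.332


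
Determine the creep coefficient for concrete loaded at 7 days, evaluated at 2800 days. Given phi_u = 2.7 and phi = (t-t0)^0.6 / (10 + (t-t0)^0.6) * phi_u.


dt = 2800 - 7 = 2793
phi = 2793^0.6 / (10 + 2793^0.6) * 2.7
= 2.487

2.487


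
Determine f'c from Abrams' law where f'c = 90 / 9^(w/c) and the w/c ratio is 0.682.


f'c = 90 / 9^0.682
= 90 / 4.475
= 20.11 MPa

20.11


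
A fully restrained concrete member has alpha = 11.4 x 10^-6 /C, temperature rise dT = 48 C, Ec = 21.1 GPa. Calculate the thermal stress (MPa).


sigma = alpha * dT * Ec
= 11.4e-6 * 48 * 21.1 * 1000
= 11.546 MPa

11.546


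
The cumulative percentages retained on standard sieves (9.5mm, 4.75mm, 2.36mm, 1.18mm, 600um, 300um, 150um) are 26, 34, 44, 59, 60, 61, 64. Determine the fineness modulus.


FM = sum(cumulative % retained) / 100
= 348 / 100
= 3.48

3.48


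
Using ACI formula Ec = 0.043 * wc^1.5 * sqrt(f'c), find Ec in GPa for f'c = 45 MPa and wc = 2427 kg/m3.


Ec = 0.043 * 2427^1.5 * sqrt(45) / 1000
= 34.49 GPa

34.49


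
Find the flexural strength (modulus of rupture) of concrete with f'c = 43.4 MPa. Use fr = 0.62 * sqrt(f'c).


fr = 0.62 * sqrt(43.4)
= 4.084 MPa

4.084


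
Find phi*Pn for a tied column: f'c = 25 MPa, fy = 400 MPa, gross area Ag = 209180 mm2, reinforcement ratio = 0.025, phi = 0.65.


Ast = rho * Ag = 0.025 * 209180 = 5229.5 mm2
phi*Pn = 0.65 * 0.80 * (0.85 * 25 * (209180 - 5229.5) + 400 * 5229.5) / 1000
= 3341.39 kN

3341.39


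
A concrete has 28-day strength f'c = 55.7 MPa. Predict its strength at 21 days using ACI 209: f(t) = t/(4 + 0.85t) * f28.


f(21) = 21 / (4 + 0.85 * 21) * 55.7
= 21 / 21.85 * 55.7
= 53.53 MPa

53.53


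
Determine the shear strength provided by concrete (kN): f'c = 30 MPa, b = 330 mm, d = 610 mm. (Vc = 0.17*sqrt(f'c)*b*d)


Vc = 0.17 * sqrt(30) * 330 * 610 / 1000
= 187.44 kN

187.44


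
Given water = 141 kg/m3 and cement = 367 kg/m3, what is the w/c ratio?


w/c = water / cement
w/c = 141 / 367 = 0.384

0.384


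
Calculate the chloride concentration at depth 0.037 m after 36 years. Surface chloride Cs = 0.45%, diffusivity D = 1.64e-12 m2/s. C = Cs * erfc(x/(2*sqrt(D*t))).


t_seconds = 36 * 365.25 * 24 * 3600 = 1136073600.0 s
arg = 0.037 / (2 * sqrt(1.64e-12 * 1136073600.0))
= 0.4286
erfc(0.4286) = 0.5444
C = 0.45 * 0.5444 = 0.245%

0.245


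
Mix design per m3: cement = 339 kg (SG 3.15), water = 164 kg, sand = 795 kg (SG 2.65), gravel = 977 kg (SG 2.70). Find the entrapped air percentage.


Vol cement = 339 / (3.15 * 1000) = 0.107619 m3
Vol water = 164 / 1000 = 0.164 m3
Vol sand = 795 / (2.65 * 1000) = 0.3 m3
Vol gravel = 977 / (2.70 * 1000) = 0.361852 m3
Total solid + water volume = 0.933471 m3
Air = (1 - 0.933471) * 100 = 6.65%

6.65


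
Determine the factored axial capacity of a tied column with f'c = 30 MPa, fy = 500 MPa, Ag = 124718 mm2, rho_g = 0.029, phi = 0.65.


Ast = rho * Ag = 0.029 * 124718 = 3616.822 mm2
phi*Pn = 0.65 * 0.80 * (0.85 * 30 * (124718 - 3616.822) + 500 * 3616.822) / 1000
= 2546.18 kN

2546.18


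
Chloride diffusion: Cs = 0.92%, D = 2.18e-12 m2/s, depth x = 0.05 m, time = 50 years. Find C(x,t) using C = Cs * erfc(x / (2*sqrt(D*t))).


t_seconds = 50 * 365.25 * 24 * 3600 = 1577880000.0 s
arg = 0.05 / (2 * sqrt(2.18e-12 * 1577880000.0))
= 0.4263
erfc(0.4263) = 0.5466
C = 0.92 * 0.5466 = 0.5029%

0.5029


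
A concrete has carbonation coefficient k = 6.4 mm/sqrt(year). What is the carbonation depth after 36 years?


depth = k * sqrt(t)
= 6.4 * sqrt(36)
= 38.4 mm

38.4


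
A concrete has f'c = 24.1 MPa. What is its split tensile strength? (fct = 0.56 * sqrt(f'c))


fct = 0.56 * sqrt(24.1)
= 0.56 * 4.909
= 2.749 MPa

2.749


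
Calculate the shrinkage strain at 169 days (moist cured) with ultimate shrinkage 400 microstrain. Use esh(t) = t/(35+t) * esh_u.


esh(169) = 169 / (35 + 169) * 400
= 169 / 204 * 400
= 331.4 microstrain

331.4


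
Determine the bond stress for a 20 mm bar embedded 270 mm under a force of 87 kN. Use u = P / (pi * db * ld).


u = P / (pi * db * ld)
= 87 * 1000 / (pi * 20 * 270)
= 5.128 MPa

5.128


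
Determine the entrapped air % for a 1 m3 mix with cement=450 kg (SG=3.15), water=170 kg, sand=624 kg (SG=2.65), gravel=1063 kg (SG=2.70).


Vol cement = 450 / (3.15 * 1000) = 0.142857 m3
Vol water = 170 / 1000 = 0.17 m3
Vol sand = 624 / (2.65 * 1000) = 0.235472 m3
Vol gravel = 1063 / (2.70 * 1000) = 0.393704 m3
Total solid + water volume = 0.942033 m3
Air = (1 - 0.942033) * 100 = 5.8%

5.8


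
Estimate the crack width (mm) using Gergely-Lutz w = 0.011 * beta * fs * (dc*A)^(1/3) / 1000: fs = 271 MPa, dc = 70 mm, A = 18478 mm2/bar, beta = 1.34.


w = 0.011 * beta * fs * (dc * A)^(1/3) / 1000
= 0.011 * 1.34 * 271 * (70 * 18478)^(1/3) / 1000
= 0.435 mm

0.435


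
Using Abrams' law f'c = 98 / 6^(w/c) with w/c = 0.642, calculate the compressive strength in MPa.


f'c = 98 / 6^0.642
= 98 / 3.159
= 31.02 MPa

31.02


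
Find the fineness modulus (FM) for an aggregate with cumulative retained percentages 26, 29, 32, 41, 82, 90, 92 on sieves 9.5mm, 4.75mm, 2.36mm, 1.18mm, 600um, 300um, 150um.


FM = sum(cumulative % retained) / 100
= 392 / 100
= 3.92

3.92


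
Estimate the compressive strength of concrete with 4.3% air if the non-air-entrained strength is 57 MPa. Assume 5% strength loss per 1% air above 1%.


Strength loss = (4.3 - 1) * 5 = 16.5%
f'c = 57 * (1 - 16.5/100)
= 47.59 MPa

47.59


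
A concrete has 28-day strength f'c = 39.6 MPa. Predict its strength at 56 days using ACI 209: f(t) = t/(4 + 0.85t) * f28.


f(56) = 56 / (4 + 0.85 * 56) * 39.6
= 56 / 51.6 * 39.6
= 42.98 MPa

42.98


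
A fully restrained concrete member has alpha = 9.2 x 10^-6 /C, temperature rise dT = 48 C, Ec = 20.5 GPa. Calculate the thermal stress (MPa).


sigma = alpha * dT * Ec
= 9.2e-6 * 48 * 20.5 * 1000
= 9.053 MPa

9.053


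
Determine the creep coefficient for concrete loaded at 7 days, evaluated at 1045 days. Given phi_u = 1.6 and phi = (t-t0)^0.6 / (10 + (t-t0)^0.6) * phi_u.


dt = 1045 - 7 = 1038
phi = 1038^0.6 / (10 + 1038^0.6) * 1.6
= 1.385

1.385


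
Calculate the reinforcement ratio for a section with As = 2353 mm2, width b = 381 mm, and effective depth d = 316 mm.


rho = As / (b * d)
= 2353 / (381 * 316)
= 0.0195

0.0195


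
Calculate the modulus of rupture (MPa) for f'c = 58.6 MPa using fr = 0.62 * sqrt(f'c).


fr = 0.62 * sqrt(58.6)
= 4.746 MPa

4.746


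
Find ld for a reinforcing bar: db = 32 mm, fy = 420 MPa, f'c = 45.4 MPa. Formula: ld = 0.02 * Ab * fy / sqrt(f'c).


Ab = pi * 32^2 / 4 = 804.248 mm2
ld = 0.02 * 804.248 * 420 / sqrt(45.4)
= 1002.6 mm

1002.6


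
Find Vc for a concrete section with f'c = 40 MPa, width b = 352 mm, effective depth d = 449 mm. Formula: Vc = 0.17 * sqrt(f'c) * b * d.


Vc = 0.17 * sqrt(40) * 352 * 449 / 1000
= 169.93 kN

169.93


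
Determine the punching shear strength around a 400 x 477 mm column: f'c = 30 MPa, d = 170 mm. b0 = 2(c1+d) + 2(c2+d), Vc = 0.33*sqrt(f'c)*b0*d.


b0 = 2*(400 + 170) + 2*(477 + 170) = 2434 mm
Vc = 0.33 * sqrt(30) * 2434 * 170 / 1000
= 747.9 kN

747.9
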